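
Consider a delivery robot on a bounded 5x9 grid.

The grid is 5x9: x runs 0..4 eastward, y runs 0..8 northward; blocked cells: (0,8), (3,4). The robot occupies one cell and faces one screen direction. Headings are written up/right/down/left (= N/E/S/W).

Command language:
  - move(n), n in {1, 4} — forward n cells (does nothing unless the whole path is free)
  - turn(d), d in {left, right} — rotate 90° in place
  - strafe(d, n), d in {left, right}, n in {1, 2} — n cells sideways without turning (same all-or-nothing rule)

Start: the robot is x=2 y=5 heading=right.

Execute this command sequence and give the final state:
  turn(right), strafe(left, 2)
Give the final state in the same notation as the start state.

from: x=2 y=5 heading=right
[1] after turn(right): x=2 y=5 heading=down
[2] after strafe(left, 2): x=4 y=5 heading=down

x=4 y=5 heading=down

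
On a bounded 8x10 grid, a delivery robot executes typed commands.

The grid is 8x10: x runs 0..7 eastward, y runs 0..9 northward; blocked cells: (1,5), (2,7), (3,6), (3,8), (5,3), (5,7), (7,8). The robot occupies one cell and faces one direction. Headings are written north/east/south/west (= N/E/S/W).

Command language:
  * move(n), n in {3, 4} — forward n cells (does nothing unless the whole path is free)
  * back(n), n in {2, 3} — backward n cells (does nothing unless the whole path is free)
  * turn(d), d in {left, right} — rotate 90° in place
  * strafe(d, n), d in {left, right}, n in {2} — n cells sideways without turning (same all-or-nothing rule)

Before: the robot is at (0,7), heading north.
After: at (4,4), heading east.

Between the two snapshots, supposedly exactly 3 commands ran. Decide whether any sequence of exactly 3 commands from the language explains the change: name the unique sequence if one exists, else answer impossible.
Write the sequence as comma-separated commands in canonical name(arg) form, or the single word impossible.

key: position moved to (4,4) AND the heading swung to E — translation plus rotation needed
begin: at (0,7), heading north
[1] after back(3): at (0,4), heading north
[2] after turn(right): at (0,4), heading east
[3] after move(4): at (4,4), heading east
no rival 3-sequence matches.

back(3), turn(right), move(4)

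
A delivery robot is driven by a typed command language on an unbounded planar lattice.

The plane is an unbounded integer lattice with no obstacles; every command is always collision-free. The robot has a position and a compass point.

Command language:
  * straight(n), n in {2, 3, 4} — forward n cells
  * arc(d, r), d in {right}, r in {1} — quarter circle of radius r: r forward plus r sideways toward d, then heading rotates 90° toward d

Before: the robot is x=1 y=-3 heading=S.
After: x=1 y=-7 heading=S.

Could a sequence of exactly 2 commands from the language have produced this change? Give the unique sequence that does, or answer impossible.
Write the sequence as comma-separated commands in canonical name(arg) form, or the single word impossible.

key: still facing S at the end — nothing in the sequence rotates
from: x=1 y=-3 heading=S
t=1 straight(2) ⇒ x=1 y=-5 heading=S
t=2 straight(2) ⇒ x=1 y=-7 heading=S
all 16 alternatives checked — unique.

straight(2), straight(2)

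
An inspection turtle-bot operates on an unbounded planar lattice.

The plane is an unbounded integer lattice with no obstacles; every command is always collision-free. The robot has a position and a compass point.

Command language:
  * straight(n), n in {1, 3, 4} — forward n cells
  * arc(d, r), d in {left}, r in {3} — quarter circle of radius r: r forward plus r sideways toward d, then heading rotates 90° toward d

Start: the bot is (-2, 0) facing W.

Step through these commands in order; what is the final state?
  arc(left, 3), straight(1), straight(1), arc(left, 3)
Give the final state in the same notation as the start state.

(-2, -8) facing E

initial: (-2, 0) facing W
step 1 (arc(left, 3)): (-5, -3) facing S
step 2 (straight(1)): (-5, -4) facing S
step 3 (straight(1)): (-5, -5) facing S
step 4 (arc(left, 3)): (-2, -8) facing E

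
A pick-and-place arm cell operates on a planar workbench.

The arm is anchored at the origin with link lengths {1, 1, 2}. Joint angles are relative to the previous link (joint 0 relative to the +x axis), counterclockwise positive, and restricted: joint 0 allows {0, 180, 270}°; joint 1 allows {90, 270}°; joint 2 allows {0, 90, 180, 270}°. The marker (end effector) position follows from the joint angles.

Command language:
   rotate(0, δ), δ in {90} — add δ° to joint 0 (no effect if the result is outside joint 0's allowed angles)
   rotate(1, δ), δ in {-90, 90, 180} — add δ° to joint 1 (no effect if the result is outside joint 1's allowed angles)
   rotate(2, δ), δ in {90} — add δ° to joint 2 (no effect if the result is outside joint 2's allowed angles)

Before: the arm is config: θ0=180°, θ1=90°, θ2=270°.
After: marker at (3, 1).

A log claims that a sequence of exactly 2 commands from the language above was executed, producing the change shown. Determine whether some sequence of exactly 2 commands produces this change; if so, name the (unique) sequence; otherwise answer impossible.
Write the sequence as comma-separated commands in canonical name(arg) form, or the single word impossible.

rotate(0, 90), rotate(0, 90)

from: config: θ0=180°, θ1=90°, θ2=270°
step 1 (rotate(0, 90)): config: θ0=270°, θ1=90°, θ2=270°
step 2 (rotate(0, 90)): config: θ0=0°, θ1=90°, θ2=270°
uniquely the one of 25 2-step routes that fits.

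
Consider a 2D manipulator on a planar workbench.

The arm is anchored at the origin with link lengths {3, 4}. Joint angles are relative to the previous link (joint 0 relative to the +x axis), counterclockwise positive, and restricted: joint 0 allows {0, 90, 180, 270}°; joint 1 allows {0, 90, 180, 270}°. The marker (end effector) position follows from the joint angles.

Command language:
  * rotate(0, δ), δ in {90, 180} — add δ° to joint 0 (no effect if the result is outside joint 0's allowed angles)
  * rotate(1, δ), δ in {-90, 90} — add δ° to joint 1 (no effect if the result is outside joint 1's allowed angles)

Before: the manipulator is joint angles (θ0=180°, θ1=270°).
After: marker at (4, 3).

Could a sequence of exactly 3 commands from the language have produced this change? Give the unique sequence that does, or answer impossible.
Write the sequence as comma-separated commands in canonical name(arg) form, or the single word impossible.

rotate(0, 90), rotate(0, 90), rotate(0, 90)

from: joint angles (θ0=180°, θ1=270°)
[1] after rotate(0, 90): joint angles (θ0=270°, θ1=270°)
[2] after rotate(0, 90): joint angles (θ0=0°, θ1=270°)
[3] after rotate(0, 90): joint angles (θ0=90°, θ1=270°)
all 64 alternatives checked — unique.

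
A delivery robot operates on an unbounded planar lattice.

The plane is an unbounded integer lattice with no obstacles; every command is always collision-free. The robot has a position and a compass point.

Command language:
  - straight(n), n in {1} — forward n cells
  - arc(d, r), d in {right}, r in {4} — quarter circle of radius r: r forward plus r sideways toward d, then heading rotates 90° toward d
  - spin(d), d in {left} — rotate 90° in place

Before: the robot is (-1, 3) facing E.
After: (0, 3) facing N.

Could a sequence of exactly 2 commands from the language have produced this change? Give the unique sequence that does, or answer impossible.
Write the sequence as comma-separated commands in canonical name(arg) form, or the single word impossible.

straight(1), spin(left)

key: running spin(left) before straight(1) would end elsewhere — order is forced
start: (-1, 3) facing E
step 1 (straight(1)): (0, 3) facing E
step 2 (spin(left)): (0, 3) facing N
uniquely the one of 9 2-step routes that fits.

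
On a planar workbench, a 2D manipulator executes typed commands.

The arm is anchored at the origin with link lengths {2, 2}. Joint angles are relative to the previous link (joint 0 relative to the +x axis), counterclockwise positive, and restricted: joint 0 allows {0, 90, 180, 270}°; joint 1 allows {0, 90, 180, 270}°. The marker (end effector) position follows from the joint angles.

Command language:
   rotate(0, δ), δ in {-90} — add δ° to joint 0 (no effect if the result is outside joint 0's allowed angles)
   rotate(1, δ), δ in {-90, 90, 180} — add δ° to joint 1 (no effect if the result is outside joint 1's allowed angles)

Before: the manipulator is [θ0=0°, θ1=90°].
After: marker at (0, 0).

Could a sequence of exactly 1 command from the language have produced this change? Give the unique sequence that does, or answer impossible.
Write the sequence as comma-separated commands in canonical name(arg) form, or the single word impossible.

rotate(1, 90)

start: [θ0=0°, θ1=90°]
t=1 rotate(1, 90) ⇒ [θ0=0°, θ1=180°]
uniquely the one of 4 1-step routes that fits.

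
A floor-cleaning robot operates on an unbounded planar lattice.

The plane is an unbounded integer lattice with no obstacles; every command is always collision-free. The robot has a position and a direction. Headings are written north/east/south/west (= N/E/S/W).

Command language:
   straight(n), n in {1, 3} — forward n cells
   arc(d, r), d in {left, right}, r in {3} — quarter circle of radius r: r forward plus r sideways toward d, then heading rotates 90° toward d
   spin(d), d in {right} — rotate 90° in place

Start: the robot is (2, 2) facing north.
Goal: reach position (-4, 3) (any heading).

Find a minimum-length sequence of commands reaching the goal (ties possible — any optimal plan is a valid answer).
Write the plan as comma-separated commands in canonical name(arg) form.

from: (2, 2) facing north
step 1 (straight(1)): (2, 3) facing north
step 2 (arc(left, 3)): (-1, 6) facing west
step 3 (arc(left, 3)): (-4, 3) facing south
minimal: 3 command(s), checked below 3.

straight(1), arc(left, 3), arc(left, 3)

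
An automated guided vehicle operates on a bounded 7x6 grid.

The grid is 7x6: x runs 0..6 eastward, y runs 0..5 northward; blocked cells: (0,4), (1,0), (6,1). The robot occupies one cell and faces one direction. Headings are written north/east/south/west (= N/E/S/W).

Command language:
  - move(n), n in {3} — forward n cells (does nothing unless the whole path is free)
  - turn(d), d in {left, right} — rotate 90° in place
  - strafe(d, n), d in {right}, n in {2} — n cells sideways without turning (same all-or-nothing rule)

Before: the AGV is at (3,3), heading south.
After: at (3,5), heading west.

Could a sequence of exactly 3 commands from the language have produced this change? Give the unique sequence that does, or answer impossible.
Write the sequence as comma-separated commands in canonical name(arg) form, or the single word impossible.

turn(right), strafe(right, 2), strafe(right, 2)

key: order matters: swapping turn(right) and strafe(right, 2) lands elsewhere
begin: at (3,3), heading south
step 1 (turn(right)): at (3,3), heading west
step 2 (strafe(right, 2)): at (3,5), heading west
step 3 (strafe(right, 2)): at (3,5), heading west
all 64 alternatives checked — unique.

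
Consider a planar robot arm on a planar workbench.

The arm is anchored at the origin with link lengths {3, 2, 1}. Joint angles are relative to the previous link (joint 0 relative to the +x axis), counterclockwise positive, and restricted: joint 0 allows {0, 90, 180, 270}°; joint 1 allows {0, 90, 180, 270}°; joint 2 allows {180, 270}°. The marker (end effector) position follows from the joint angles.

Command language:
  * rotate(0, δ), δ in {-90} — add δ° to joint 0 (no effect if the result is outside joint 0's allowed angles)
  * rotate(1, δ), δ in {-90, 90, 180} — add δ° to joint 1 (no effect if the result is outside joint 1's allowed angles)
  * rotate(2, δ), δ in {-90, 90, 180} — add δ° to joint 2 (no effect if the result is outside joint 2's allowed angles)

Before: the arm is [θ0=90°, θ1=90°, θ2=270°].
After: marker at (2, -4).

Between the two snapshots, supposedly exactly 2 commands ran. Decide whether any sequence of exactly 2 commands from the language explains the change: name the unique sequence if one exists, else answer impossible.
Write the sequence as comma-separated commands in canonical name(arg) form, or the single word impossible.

begin: [θ0=90°, θ1=90°, θ2=270°]
step 1 (rotate(0, -90)): [θ0=0°, θ1=90°, θ2=270°]
step 2 (rotate(0, -90)): [θ0=270°, θ1=90°, θ2=270°]
no rival 2-sequence matches.

rotate(0, -90), rotate(0, -90)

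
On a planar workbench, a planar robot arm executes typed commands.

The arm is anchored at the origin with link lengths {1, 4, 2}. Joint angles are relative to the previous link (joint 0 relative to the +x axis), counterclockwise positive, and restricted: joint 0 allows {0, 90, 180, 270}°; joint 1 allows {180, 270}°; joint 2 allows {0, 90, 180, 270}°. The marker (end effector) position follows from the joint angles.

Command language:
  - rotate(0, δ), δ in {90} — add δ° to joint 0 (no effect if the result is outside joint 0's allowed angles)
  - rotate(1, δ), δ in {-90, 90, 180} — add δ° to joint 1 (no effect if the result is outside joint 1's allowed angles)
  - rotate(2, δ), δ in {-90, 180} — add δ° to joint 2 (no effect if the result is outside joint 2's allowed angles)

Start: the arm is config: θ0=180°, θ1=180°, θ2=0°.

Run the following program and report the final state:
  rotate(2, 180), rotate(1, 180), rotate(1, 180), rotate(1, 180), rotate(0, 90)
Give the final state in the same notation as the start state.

config: θ0=270°, θ1=180°, θ2=180°

from: config: θ0=180°, θ1=180°, θ2=0°
step 1 (rotate(2, 180)): config: θ0=180°, θ1=180°, θ2=180°
step 2 (rotate(1, 180)): config: θ0=180°, θ1=180°, θ2=180°
step 3 (rotate(1, 180)): config: θ0=180°, θ1=180°, θ2=180°
step 4 (rotate(1, 180)): config: θ0=180°, θ1=180°, θ2=180°
step 5 (rotate(0, 90)): config: θ0=270°, θ1=180°, θ2=180°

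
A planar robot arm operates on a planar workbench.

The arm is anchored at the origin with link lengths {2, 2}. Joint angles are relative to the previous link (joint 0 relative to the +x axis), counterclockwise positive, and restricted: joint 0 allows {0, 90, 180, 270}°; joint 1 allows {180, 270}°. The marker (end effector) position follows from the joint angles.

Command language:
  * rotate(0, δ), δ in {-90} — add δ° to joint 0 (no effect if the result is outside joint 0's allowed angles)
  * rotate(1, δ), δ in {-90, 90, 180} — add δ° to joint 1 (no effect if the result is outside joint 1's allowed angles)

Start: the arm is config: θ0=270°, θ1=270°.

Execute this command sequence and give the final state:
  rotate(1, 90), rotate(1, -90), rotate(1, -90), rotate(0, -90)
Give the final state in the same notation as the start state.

begin: config: θ0=270°, θ1=270°
[1] after rotate(1, 90): config: θ0=270°, θ1=270°
[2] after rotate(1, -90): config: θ0=270°, θ1=180°
[3] after rotate(1, -90): config: θ0=270°, θ1=180°
[4] after rotate(0, -90): config: θ0=180°, θ1=180°

config: θ0=180°, θ1=180°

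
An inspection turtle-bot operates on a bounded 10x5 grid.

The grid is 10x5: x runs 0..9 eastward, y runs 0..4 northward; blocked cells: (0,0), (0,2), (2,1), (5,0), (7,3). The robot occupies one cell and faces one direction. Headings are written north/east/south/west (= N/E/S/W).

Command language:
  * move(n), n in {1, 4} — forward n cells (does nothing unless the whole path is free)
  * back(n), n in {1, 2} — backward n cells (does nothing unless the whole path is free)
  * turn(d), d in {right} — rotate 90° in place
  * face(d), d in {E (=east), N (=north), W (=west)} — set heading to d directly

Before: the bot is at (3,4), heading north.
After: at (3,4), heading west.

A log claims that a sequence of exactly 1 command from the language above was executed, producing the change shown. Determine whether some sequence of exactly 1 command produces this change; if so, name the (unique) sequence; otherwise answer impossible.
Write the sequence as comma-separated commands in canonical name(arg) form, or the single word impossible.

key: parked at (3,4) the whole time — nothing moves the robot
from: at (3,4), heading north
1. face(W) → at (3,4), heading west
no other 1-command option fits: unique.

face(W)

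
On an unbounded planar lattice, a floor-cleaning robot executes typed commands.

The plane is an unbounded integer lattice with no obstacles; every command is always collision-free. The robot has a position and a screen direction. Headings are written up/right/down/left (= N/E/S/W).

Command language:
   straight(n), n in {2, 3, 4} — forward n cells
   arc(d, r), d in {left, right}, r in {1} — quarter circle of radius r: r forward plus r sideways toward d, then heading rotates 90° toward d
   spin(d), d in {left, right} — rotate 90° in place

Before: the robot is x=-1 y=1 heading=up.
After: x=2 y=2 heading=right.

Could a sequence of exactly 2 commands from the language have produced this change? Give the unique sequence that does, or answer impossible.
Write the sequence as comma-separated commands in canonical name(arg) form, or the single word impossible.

key: position moved to (2,2) AND the heading swung to E — translation plus rotation needed
begin: x=-1 y=1 heading=up
step 1 (arc(right, 1)): x=0 y=2 heading=right
step 2 (straight(2)): x=2 y=2 heading=right
no rival 2-sequence matches.

arc(right, 1), straight(2)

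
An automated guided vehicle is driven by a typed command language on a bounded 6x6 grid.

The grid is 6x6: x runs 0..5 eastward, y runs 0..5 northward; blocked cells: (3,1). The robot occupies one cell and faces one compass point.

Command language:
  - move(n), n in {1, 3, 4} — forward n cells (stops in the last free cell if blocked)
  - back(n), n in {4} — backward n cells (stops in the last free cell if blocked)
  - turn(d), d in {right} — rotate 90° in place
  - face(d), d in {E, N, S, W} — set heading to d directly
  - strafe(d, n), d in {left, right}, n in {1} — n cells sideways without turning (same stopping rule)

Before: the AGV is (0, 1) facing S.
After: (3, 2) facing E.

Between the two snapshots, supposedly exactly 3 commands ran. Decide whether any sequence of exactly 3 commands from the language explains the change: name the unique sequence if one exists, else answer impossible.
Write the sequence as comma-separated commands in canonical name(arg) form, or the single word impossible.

face(E), strafe(left, 1), move(3)

key: running move(3) before face(E) would end elsewhere — order is forced
from: (0, 1) facing S
[1] after face(E): (0, 1) facing E
[2] after strafe(left, 1): (0, 2) facing E
[3] after move(3): (3, 2) facing E
all 1331 alternatives checked — unique.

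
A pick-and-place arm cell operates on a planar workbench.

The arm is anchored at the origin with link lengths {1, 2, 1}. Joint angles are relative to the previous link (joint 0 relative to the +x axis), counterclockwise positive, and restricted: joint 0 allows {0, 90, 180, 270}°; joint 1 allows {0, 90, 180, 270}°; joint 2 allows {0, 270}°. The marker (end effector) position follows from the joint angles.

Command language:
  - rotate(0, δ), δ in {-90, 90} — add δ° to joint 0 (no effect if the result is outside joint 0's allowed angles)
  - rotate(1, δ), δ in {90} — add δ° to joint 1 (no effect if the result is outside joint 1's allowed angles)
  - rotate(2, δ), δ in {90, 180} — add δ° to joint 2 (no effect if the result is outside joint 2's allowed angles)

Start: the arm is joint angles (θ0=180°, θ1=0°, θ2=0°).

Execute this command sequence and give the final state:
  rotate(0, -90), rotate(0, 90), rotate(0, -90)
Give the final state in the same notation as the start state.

joint angles (θ0=90°, θ1=0°, θ2=0°)

initial: joint angles (θ0=180°, θ1=0°, θ2=0°)
t=1 rotate(0, -90) ⇒ joint angles (θ0=90°, θ1=0°, θ2=0°)
t=2 rotate(0, 90) ⇒ joint angles (θ0=180°, θ1=0°, θ2=0°)
t=3 rotate(0, -90) ⇒ joint angles (θ0=90°, θ1=0°, θ2=0°)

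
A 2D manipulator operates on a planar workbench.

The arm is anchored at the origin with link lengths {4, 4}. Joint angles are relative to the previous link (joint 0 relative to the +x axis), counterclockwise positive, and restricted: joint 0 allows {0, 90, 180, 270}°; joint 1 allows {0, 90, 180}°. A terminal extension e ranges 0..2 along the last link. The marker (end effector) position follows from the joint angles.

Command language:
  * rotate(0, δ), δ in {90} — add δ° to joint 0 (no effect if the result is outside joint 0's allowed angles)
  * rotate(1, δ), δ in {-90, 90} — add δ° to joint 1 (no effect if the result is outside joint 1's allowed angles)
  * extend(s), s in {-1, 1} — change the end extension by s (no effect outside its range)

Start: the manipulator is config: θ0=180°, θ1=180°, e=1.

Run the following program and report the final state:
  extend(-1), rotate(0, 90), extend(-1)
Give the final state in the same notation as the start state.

config: θ0=270°, θ1=180°, e=0

initial: config: θ0=180°, θ1=180°, e=1
t=1 extend(-1) ⇒ config: θ0=180°, θ1=180°, e=0
t=2 rotate(0, 90) ⇒ config: θ0=270°, θ1=180°, e=0
t=3 extend(-1) ⇒ config: θ0=270°, θ1=180°, e=0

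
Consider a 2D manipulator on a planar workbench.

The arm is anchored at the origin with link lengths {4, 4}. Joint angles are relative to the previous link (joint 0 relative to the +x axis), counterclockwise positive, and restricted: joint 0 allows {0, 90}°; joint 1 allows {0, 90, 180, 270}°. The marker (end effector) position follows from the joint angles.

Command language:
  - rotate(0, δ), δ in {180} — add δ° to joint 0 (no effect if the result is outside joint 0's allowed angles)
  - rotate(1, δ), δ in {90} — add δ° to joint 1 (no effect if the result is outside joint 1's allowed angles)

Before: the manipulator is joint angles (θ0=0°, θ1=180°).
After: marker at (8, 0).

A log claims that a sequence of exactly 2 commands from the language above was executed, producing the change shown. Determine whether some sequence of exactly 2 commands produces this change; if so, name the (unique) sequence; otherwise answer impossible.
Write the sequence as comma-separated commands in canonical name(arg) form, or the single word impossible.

rotate(1, 90), rotate(1, 90)

start: joint angles (θ0=0°, θ1=180°)
t=1 rotate(1, 90) ⇒ joint angles (θ0=0°, θ1=270°)
t=2 rotate(1, 90) ⇒ joint angles (θ0=0°, θ1=0°)
uniquely the one of 4 2-step routes that fits.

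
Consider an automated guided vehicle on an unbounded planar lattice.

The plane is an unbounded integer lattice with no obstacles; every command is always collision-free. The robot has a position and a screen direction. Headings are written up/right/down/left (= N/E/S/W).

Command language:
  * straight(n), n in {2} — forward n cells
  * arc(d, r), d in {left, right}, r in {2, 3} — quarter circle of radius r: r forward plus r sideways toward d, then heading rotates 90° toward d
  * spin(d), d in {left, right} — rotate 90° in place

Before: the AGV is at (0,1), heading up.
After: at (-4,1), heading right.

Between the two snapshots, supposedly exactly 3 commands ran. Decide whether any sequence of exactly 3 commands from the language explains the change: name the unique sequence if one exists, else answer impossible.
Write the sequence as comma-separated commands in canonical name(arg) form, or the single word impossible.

arc(left, 2), arc(left, 2), spin(left)

key: position moved to (-4,1) AND the heading swung to E — translation plus rotation needed
from: at (0,1), heading up
t=1 arc(left, 2) ⇒ at (-2,3), heading left
t=2 arc(left, 2) ⇒ at (-4,1), heading down
t=3 spin(left) ⇒ at (-4,1), heading right
uniquely the one of 343 3-step routes that fits.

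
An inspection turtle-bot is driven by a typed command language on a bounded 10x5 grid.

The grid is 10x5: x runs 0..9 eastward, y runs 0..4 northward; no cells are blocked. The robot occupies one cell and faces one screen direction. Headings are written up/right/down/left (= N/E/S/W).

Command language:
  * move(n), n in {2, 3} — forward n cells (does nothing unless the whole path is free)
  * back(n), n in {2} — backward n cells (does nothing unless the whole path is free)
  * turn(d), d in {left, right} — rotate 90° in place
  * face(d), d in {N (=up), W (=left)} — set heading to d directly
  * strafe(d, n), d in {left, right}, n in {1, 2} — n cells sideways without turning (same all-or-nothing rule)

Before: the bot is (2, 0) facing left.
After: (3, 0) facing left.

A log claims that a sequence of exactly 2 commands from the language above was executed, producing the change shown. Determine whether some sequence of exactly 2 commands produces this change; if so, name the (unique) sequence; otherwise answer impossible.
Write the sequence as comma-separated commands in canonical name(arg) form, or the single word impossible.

no 2-step route produces this change.

impossible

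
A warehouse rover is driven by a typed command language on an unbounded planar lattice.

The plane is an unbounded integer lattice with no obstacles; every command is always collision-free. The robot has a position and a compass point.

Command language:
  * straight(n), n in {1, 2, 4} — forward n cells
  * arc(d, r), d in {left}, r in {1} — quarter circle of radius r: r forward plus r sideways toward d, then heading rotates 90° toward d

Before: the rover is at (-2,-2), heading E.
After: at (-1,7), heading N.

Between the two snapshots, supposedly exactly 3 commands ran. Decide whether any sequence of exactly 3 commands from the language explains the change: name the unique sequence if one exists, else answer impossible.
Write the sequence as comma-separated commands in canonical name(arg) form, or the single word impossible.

key: order matters: swapping arc(left, 1) and straight(4) lands elsewhere
from: at (-2,-2), heading E
step 1 (arc(left, 1)): at (-1,-1), heading N
step 2 (straight(4)): at (-1,3), heading N
step 3 (straight(4)): at (-1,7), heading N
no other 3-command option fits: unique.

arc(left, 1), straight(4), straight(4)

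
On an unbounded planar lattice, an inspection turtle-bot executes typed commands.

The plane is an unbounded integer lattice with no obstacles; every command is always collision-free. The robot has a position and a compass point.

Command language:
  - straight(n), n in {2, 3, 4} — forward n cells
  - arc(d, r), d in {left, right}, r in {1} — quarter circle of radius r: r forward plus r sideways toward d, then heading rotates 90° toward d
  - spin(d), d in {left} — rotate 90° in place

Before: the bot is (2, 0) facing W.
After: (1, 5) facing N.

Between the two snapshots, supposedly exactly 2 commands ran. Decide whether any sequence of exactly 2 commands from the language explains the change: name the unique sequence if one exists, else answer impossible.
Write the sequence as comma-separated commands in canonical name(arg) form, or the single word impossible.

arc(right, 1), straight(4)

key: running straight(4) before arc(right, 1) would end elsewhere — order is forced
t0: (2, 0) facing W
step 1 (arc(right, 1)): (1, 1) facing N
step 2 (straight(4)): (1, 5) facing N
no other 2-command option fits: unique.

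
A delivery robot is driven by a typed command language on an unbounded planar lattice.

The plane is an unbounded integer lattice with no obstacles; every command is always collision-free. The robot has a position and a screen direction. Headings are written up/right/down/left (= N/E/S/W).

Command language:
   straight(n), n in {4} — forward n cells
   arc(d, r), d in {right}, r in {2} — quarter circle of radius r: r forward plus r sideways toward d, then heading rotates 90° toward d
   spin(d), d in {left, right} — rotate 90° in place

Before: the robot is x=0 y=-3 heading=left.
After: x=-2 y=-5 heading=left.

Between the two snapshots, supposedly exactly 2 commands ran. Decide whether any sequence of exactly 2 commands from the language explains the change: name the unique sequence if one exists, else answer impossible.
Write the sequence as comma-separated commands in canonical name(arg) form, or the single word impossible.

spin(left), arc(right, 2)

key: heading stays W — rotations cancel among the 2 commands
t0: x=0 y=-3 heading=left
1. spin(left) → x=0 y=-3 heading=down
2. arc(right, 2) → x=-2 y=-5 heading=left
all 16 alternatives checked — unique.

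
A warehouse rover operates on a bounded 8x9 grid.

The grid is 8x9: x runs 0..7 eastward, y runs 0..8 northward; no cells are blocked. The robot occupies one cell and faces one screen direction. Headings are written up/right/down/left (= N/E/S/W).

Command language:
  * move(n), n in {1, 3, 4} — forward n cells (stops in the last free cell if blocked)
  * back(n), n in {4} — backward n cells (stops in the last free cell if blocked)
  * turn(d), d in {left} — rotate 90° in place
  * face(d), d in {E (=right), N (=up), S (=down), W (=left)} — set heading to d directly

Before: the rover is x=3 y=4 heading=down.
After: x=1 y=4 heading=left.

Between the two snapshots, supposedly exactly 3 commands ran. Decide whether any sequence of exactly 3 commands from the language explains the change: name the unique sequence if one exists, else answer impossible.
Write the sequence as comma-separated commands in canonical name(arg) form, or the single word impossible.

key: position moved to (1,4) AND the heading swung to W — translation plus rotation needed
from: x=3 y=4 heading=down
t=1 face(W) ⇒ x=3 y=4 heading=left
t=2 move(1) ⇒ x=2 y=4 heading=left
t=3 move(1) ⇒ x=1 y=4 heading=left
all 729 alternatives checked — unique.

face(W), move(1), move(1)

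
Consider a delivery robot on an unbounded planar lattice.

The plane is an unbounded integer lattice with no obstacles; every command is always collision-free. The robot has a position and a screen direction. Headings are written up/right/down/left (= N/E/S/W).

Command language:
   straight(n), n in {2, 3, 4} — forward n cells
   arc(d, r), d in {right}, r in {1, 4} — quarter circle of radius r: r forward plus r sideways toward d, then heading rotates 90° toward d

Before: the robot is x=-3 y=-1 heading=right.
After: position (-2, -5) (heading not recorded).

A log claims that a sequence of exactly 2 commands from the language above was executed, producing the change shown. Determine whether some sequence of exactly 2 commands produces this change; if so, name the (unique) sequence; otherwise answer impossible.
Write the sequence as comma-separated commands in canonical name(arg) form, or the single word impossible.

key: order matters: swapping arc(right, 1) and straight(3) lands elsewhere
initial: x=-3 y=-1 heading=right
[1] after arc(right, 1): x=-2 y=-2 heading=down
[2] after straight(3): x=-2 y=-5 heading=down
all 25 alternatives checked — unique.

arc(right, 1), straight(3)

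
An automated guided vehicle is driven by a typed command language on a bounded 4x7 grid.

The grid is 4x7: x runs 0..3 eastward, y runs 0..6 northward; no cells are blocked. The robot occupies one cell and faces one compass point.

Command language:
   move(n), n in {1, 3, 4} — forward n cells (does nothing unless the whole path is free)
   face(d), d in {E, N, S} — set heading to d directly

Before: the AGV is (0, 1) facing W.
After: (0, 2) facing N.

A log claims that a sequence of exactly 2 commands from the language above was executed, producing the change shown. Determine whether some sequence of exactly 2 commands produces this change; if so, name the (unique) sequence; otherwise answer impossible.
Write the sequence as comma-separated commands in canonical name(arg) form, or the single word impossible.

face(N), move(1)

key: cell and facing (now N) both changed — the 2 commands mix motion and turning
begin: (0, 1) facing W
[1] after face(N): (0, 1) facing N
[2] after move(1): (0, 2) facing N
uniquely the one of 36 2-step routes that fits.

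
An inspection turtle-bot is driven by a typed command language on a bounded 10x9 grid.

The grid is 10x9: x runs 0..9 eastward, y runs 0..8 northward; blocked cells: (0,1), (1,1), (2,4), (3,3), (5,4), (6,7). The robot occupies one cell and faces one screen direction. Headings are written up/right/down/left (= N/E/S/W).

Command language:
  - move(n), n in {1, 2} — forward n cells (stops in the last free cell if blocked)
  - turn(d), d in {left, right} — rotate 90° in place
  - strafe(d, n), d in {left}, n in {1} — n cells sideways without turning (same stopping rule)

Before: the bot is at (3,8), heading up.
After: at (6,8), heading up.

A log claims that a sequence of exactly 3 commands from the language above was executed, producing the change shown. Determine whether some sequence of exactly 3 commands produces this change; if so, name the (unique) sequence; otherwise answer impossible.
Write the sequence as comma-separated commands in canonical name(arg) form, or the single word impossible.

impossible

all 125 sequences checked — none match.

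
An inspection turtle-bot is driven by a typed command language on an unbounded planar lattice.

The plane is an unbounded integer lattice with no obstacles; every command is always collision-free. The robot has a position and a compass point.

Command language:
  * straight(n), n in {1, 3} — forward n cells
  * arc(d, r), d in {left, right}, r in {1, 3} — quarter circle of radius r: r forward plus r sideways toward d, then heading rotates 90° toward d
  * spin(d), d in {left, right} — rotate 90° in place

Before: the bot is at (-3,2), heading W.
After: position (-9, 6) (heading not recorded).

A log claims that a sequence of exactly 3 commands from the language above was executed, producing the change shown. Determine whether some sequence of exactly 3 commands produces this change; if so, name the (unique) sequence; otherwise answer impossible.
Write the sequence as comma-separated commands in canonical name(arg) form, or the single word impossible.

key: order matters: swapping straight(3) and straight(1) lands elsewhere
begin: at (-3,2), heading W
1. straight(3) → at (-6,2), heading W
2. arc(right, 3) → at (-9,5), heading N
3. straight(1) → at (-9,6), heading N
no other 3-command option fits: unique.

straight(3), arc(right, 3), straight(1)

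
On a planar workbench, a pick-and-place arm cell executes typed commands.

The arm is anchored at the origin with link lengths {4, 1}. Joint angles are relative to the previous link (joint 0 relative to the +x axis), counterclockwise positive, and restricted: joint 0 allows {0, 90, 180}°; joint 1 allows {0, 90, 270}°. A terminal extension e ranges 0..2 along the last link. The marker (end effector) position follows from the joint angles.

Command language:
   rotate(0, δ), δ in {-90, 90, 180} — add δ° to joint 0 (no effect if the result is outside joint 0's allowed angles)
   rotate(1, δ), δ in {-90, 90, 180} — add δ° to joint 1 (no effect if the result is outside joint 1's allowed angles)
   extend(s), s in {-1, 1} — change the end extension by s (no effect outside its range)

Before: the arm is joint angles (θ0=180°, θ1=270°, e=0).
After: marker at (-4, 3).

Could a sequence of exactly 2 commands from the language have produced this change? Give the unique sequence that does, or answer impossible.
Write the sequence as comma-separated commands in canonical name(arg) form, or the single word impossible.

extend(1), extend(1)

begin: joint angles (θ0=180°, θ1=270°, e=0)
t=1 extend(1) ⇒ joint angles (θ0=180°, θ1=270°, e=1)
t=2 extend(1) ⇒ joint angles (θ0=180°, θ1=270°, e=2)
all 64 alternatives checked — unique.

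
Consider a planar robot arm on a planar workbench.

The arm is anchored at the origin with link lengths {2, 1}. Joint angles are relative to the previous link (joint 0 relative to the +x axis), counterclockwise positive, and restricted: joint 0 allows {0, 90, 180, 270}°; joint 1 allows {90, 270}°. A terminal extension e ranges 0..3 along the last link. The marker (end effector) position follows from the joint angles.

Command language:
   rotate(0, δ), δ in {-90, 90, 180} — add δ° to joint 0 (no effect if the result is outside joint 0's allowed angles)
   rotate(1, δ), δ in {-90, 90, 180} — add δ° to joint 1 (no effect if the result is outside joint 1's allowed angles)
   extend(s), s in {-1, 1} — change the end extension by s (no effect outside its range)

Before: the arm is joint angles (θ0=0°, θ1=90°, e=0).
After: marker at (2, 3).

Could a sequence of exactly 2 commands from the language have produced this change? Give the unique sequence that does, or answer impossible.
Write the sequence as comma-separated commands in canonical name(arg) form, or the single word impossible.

start: joint angles (θ0=0°, θ1=90°, e=0)
1. extend(1) → joint angles (θ0=0°, θ1=90°, e=1)
2. extend(1) → joint angles (θ0=0°, θ1=90°, e=2)
all 64 alternatives checked — unique.

extend(1), extend(1)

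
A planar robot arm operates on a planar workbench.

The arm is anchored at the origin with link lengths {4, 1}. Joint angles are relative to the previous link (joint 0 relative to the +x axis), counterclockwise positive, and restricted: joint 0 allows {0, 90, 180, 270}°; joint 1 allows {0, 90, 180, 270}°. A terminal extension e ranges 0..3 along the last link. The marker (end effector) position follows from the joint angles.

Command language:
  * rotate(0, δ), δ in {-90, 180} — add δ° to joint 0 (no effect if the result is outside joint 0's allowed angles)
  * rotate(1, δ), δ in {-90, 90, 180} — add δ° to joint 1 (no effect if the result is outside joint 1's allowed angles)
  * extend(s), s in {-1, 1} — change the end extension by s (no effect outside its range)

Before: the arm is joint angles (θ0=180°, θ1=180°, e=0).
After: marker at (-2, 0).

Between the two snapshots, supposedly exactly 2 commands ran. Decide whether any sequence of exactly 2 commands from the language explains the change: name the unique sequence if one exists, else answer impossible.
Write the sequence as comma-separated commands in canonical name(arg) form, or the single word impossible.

key: order matters: swapping extend(-1) and extend(1) lands elsewhere
t0: joint angles (θ0=180°, θ1=180°, e=0)
[1] after extend(-1): joint angles (θ0=180°, θ1=180°, e=0)
[2] after extend(1): joint angles (θ0=180°, θ1=180°, e=1)
uniquely the one of 49 2-step routes that fits.

extend(-1), extend(1)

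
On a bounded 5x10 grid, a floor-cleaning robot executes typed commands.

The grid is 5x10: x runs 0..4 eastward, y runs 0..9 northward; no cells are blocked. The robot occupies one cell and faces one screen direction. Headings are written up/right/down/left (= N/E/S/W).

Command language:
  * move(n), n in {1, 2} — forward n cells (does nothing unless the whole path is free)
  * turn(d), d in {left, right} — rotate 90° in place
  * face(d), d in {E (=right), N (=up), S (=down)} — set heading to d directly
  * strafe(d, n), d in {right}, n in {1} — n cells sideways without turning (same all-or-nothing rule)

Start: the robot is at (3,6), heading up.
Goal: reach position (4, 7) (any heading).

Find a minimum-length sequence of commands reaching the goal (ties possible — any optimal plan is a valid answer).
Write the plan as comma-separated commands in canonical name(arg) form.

strafe(right, 1), move(1)

begin: at (3,6), heading up
t=1 strafe(right, 1) ⇒ at (4,6), heading up
t=2 move(1) ⇒ at (4,7), heading up
minimal: 2 command(s), checked below 2.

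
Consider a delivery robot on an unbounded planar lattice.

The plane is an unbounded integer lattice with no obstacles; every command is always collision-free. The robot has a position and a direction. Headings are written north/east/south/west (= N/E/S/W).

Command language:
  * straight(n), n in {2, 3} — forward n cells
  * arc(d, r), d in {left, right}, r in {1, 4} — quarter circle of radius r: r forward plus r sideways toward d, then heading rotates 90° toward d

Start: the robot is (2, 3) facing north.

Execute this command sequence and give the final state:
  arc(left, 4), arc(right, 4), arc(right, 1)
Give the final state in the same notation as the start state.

begin: (2, 3) facing north
step 1 (arc(left, 4)): (-2, 7) facing west
step 2 (arc(right, 4)): (-6, 11) facing north
step 3 (arc(right, 1)): (-5, 12) facing east

(-5, 12) facing east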